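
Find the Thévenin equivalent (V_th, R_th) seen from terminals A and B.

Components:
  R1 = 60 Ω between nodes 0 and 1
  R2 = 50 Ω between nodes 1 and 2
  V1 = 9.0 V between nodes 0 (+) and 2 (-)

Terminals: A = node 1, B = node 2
Step 1 — V_th is the open-circuit voltage V_A - V_B (nothing connected across the terminals).
Nodal analysis, taking node 2 as the 0 V reference.
Source V1 fixes V_0 = 9 V.
KCL at each unknown node (sum of currents leaving = 0; resistances in Ω):
  Node 1: (V_1 - 9)/60 + (V_1 - 0)/50 = 0
Collecting terms: 0.03667 × V_1 = 0.15  =>  V_1 = 4.091 V
V_th = V_1 - V_2 = 4.091 - 0 = 4.091 V
Step 2 — R_th: zero the source — replace V1 by a short circuit (node 2 merges into node 0) — and find the resistance seen between A (node 1) and B (node 0).
Reduce the network between node 1 (A) and node 0 (B) by series/parallel combination:
  Rp1 = R1 ‖ R2 (parallel, both between nodes 0 and 1) = 1/(1/60 + 1/50) = 27.27 Ω
R_th = 27.27 Ω

Final answer: V_th = 4.091 V, R_th = 27.27 Ω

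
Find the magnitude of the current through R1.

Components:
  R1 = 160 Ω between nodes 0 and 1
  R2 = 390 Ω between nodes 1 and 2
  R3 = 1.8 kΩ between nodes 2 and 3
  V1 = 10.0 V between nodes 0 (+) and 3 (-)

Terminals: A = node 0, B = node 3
Nodal analysis, taking node 3 as the 0 V reference.
Source V1 fixes V_0 = 10 V.
KCL at each unknown node (sum of currents leaving = 0; resistances in Ω):
  Node 1: (V_1 - 10)/160 + (V_1 - V_2)/390 = 0
  Node 2: (V_2 - V_1)/390 + (V_2 - 0)/1800 = 0
Collecting terms (coefficients in siemens):
  0.008814·V_1 - 0.002564·V_2 = 0.0625
  0.00312·V_2 - 0.002564·V_1 = 0
Determinant D = (0.008814)(0.00312) - (-0.002564)(-0.002564) = 0.00002092
V_1 = [(0.0625)(0.00312) - (-0.002564)(0)]/D = 9.319 V
V_2 = [(0.008814)(0) - (0.0625)(-0.002564)]/D = 7.66 V
I_R1 = (V_0 - V_1)/R1 = (10 - 9.319)/160 = 0.004255 A
|I_R1| = 0.004255 A

Final answer: |I_R1| = 0.004255 A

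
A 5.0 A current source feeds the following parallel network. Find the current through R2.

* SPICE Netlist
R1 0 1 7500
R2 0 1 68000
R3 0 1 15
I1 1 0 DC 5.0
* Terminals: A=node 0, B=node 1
All resistors sit directly between nodes 0 and 1, so they are in parallel and share one voltage V; the full source current 5 A splits among them.
1/R_par = 1/7500 + 1/68000 + 1/15 = 0.06681 S  =>  R_par = 14.97 Ω
V = I × R_par = 5 × 14.97 = 74.83 V
I_R2 = V/R2 = 74.83/68000 = 0.0011 A

Final answer: 0.0011 A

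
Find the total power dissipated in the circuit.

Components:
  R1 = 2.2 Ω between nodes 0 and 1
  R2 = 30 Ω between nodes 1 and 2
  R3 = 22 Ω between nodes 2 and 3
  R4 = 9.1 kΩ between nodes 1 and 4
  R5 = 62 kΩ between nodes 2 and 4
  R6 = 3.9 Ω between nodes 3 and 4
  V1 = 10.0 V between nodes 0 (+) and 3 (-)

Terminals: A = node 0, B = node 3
Nodal analysis, taking node 3 as the 0 V reference.
Source V1 fixes V_0 = 10 V.
KCL at each unknown node (sum of currents leaving = 0; resistances in Ω):
  Node 1: (V_1 - 10)/2.2 + (V_1 - V_2)/30 + (V_1 - V_4)/9100 = 0
  Node 2: (V_2 - V_1)/30 + (V_2 - 0)/22 + (V_2 - V_4)/62000 = 0
  Node 4: (V_4 - V_1)/9100 + (V_4 - V_2)/62000 + (V_4 - 0)/3.9 = 0
Collecting terms (coefficients in siemens):
  0.488·V_1 - 0.03333·V_2 - 0.0001099·V_4 = 4.545
  0.0788·V_2 - 0.03333·V_1 - 0.00001613·V_4 = 0
  0.2565·V_4 - 0.0001099·V_1 - 0.00001613·V_2 = 0
Solving these 3 simultaneous equations (Gaussian elimination) gives:
  V_1 = 9.592 V, V_2 = 4.057 V, V_4 = 0.004364 V
Power in each resistor, P = (ΔV)²/R:
  P_R1 = (10 - 9.592)²/2.2 = 0.07573 W
  P_R2 = (9.592 - 4.057)²/30 = 1.021 W
  P_R3 = (4.057 - 0)²/22 = 0.7482 W
  P_R4 = (9.592 - 0.004364)²/9100 = 0.0101 W
  P_R5 = (4.057 - 0.004364)²/62000 = 0.0002649 W
  P_R6 = (0 - 0.004364)²/3.9 = 0.000004883 W
P_total = P_R1 + P_R2 + P_R3 + P_R4 + P_R5 + P_R6 = 1.855 W

Final answer: 1.855 W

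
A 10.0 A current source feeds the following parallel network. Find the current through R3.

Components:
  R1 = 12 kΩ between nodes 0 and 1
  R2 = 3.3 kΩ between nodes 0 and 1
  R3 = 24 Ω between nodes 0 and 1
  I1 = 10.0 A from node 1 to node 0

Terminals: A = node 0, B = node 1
All resistors sit directly between nodes 0 and 1, so they are in parallel and share one voltage V; the full source current 10 A splits among them.
1/R_par = 1/12000 + 1/3300 + 1/24 = 0.04205 S  =>  R_par = 23.78 Ω
V = I × R_par = 10 × 23.78 = 237.8 V
I_R3 = V/R3 = 237.8/24 = 9.908 A

Final answer: 9.908 A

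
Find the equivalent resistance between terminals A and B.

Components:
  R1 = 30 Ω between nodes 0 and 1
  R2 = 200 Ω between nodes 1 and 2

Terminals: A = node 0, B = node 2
Reduce the network between node 0 (A) and node 2 (B) by series/parallel combination:
  Rs1 = R1 + R2 (series, joined only at node 1) = 30 + 200 = 230 Ω
R_eq = 230 Ω

Final answer: 230 Ω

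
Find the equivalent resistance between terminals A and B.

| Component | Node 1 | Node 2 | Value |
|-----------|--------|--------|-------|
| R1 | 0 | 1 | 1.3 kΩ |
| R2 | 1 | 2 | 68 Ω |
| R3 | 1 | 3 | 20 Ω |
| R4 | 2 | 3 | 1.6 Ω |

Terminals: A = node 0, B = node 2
Reduce the network between node 0 (A) and node 2 (B) by series/parallel combination:
  Rs1 = R3 + R4 (series, joined only at node 3) = 20 + 1.6 = 21.6 Ω
  Rp1 = R2 ‖ Rs1 (parallel, both between nodes 1 and 2) = 1/(1/68 + 1/21.6) = 16.39 Ω
  Rs2 = R1 + Rp1 (series, joined only at node 1) = 1300 + 16.39 = 1316 Ω
R_eq = 1.316 kΩ

Final answer: 1.316 kΩ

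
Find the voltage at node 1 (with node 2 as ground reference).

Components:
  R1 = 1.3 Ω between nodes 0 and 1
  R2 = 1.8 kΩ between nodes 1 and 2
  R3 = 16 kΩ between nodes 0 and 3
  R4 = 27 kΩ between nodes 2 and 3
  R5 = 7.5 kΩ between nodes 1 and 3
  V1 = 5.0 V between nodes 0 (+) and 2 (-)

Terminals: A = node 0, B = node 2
Nodal analysis, taking node 2 as the 0 V reference.
Source V1 fixes V_0 = 5 V.
KCL at each unknown node (sum of currents leaving = 0; resistances in Ω):
  Node 1: (V_1 - 5)/1.3 + (V_1 - 0)/1800 + (V_1 - V_3)/7500 = 0
  Node 3: (V_3 - 5)/16000 + (V_3 - 0)/27000 + (V_3 - V_1)/7500 = 0
Collecting terms (coefficients in siemens):
  0.7699·V_1 - 0.0001333·V_3 = 3.846
  0.0002329·V_3 - 0.0001333·V_1 = 0.0003125
Determinant D = (0.7699)(0.0002329) - (-0.0001333)(-0.0001333) = 0.0001793
V_1 = [(3.846)(0.0002329) - (-0.0001333)(0.0003125)]/D = 4.996 V
V_3 = [(0.7699)(0.0003125) - (3.846)(-0.0001333)]/D = 4.203 V
The requested potential is V_1 = 4.996 V.

Final answer: V_1 = 4.996 V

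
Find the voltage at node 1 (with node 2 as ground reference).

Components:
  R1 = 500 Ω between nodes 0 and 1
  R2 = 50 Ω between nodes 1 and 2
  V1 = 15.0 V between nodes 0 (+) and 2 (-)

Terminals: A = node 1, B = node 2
Nodal analysis, taking node 2 as the 0 V reference.
Source V1 fixes V_0 = 15 V.
KCL at each unknown node (sum of currents leaving = 0; resistances in Ω):
  Node 1: (V_1 - 15)/500 + (V_1 - 0)/50 = 0
Collecting terms: 0.022 × V_1 = 0.03  =>  V_1 = 1.364 V
The requested potential is V_1 = 1.364 V.

Final answer: V_1 = 1.364 V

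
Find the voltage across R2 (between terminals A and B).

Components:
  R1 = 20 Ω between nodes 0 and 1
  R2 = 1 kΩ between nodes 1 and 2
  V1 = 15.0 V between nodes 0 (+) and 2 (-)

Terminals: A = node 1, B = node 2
R1 and R2 are in series across V1 (node 0 → node 1 → node 2), and the output A–B is taken across R2, so this is a voltage divider.
Series current: I = V1/(R1 + R2) = 15/(20 + 1000) = 15/1020 = 0.01471 A
V_R2 = I × R2 = V1 × R2/(R1 + R2) = 15 × 1000/1020 = 14.71 V

Final answer: 14.71 V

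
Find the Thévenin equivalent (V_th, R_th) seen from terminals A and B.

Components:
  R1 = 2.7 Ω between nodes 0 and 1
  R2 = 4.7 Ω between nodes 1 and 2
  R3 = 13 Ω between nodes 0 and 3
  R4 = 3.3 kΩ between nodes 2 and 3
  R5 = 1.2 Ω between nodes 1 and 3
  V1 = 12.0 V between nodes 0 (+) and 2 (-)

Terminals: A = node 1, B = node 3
Step 1 — V_th is the open-circuit voltage V_A - V_B (nothing connected across the terminals).
Nodal analysis, taking node 2 as the 0 V reference.
Source V1 fixes V_0 = 12 V.
KCL at each unknown node (sum of currents leaving = 0; resistances in Ω):
  Node 1: (V_1 - 12)/2.7 + (V_1 - 0)/4.7 + (V_1 - V_3)/1.2 = 0
  Node 3: (V_3 - 12)/13 + (V_3 - 0)/3300 + (V_3 - V_1)/1.2 = 0
Collecting terms (coefficients in siemens):
  1.416·V_1 - 0.8333·V_3 = 4.444
  0.9106·V_3 - 0.8333·V_1 = 0.9231
Determinant D = (1.416)(0.9106) - (-0.8333)(-0.8333) = 0.5953
V_1 = [(4.444)(0.9106) - (-0.8333)(0.9231)]/D = 8.09 V
V_3 = [(1.416)(0.9231) - (4.444)(-0.8333)]/D = 8.417 V
V_th = V_1 - V_3 = 8.09 - 8.417 = -0.3276 V
Step 2 — R_th: zero the source — replace V1 by a short circuit (node 2 merges into node 0) — and find the resistance seen between A (node 1) and B (node 3).
Reduce the network between node 1 (A) and node 3 (B) by series/parallel combination:
  Rp1 = R1 ‖ R2 (parallel, both between nodes 0 and 1) = 1/(1/2.7 + 1/4.7) = 1.715 Ω
  Rp2 = R3 ‖ R4 (parallel, both between nodes 0 and 3) = 1/(1/13 + 1/3300) = 12.95 Ω
  Rs1 = Rp1 + Rp2 (series, joined only at node 0) = 1.715 + 12.95 = 14.66 Ω
  Rp3 = R5 ‖ Rs1 (parallel, both between nodes 1 and 3) = 1/(1/1.2 + 1/14.66) = 1.109 Ω
R_th = 1.109 Ω

Final answer: V_th = -0.3276 V, R_th = 1.109 Ω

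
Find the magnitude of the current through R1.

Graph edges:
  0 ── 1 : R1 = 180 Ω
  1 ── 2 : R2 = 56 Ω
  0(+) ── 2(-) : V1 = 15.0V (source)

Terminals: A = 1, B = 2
Nodal analysis, taking node 2 as the 0 V reference.
Source V1 fixes V_0 = 15 V.
KCL at each unknown node (sum of currents leaving = 0; resistances in Ω):
  Node 1: (V_1 - 15)/180 + (V_1 - 0)/56 = 0
Collecting terms: 0.02341 × V_1 = 0.08333  =>  V_1 = 3.559 V
I_R1 = (V_0 - V_1)/R1 = (15 - 3.559)/180 = 0.06356 A
|I_R1| = 0.06356 A

Final answer: |I_R1| = 0.06356 A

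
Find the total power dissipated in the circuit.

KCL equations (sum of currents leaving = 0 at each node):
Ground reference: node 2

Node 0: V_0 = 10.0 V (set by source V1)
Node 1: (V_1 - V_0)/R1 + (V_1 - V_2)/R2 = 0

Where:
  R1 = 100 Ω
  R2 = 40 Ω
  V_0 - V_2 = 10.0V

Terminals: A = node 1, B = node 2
Nodal analysis, taking node 2 as the 0 V reference.
Source V1 fixes V_0 = 10 V.
KCL at each unknown node (sum of currents leaving = 0; resistances in Ω):
  Node 1: (V_1 - 10)/100 + (V_1 - 0)/40 = 0
Collecting terms: 0.035 × V_1 = 0.1  =>  V_1 = 2.857 V
Power in each resistor, P = (ΔV)²/R:
  P_R1 = (10 - 2.857)²/100 = 0.5102 W
  P_R2 = (2.857 - 0)²/40 = 0.2041 W
P_total = P_R1 + P_R2 = 0.7143 W

Final answer: 0.7143 W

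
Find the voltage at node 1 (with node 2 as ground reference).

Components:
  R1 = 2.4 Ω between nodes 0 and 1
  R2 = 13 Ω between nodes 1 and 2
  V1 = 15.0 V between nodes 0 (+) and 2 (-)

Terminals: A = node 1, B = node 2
Nodal analysis, taking node 2 as the 0 V reference.
Source V1 fixes V_0 = 15 V.
KCL at each unknown node (sum of currents leaving = 0; resistances in Ω):
  Node 1: (V_1 - 15)/2.4 + (V_1 - 0)/13 = 0
Collecting terms: 0.4936 × V_1 = 6.25  =>  V_1 = 12.66 V
The requested potential is V_1 = 12.66 V.

Final answer: V_1 = 12.66 V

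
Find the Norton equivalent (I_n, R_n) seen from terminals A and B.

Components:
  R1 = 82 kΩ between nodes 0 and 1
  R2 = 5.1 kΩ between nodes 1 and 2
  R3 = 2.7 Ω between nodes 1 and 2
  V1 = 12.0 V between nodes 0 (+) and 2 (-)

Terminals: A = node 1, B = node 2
Find the Thévenin equivalent first; then I_n = V_th/R_th and R_n = R_th.
Step 1 — V_th is the open-circuit voltage V_A - V_B (nothing connected across the terminals).
Nodal analysis, taking node 2 as the 0 V reference.
Source V1 fixes V_0 = 12 V.
KCL at each unknown node (sum of currents leaving = 0; resistances in Ω):
  Node 1: (V_1 - 12)/82000 + (V_1 - 0)/5100 + (V_1 - 0)/2.7 = 0
Collecting terms: 0.3706 × V_1 = 0.0001463  =>  V_1 = 0.0003949 V
V_th = V_1 - V_2 = 0.0003949 - 0 = 0.0003949 V
Step 2 — R_th: zero the source — replace V1 by a short circuit (node 2 merges into node 0) — and find the resistance seen between A (node 1) and B (node 0).
Reduce the network between node 1 (A) and node 0 (B) by series/parallel combination:
  Rp1 = R1 ‖ R2 ‖ R3 (parallel, all between nodes 0 and 1) = 1/(1/82000 + 1/5100 + 1/2.7) = 2.698 Ω
R_th = 2.698 Ω
I_n = V_th/R_th = 0.0003949/2.698 = 0.0001463 A, and R_n = R_th = 2.698 Ω

Final answer: I_n = 0.0001463 A, R_n = 2.698 Ω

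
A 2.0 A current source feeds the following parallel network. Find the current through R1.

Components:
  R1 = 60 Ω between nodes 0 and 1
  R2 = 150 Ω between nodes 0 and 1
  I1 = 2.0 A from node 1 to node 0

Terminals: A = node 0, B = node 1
All resistors sit directly between nodes 0 and 1, so they are in parallel and share one voltage V; the full source current 2 A splits among them.
1/R_par = 1/60 + 1/150 = 0.02333 S  =>  R_par = 42.86 Ω
V = I × R_par = 2 × 42.86 = 85.71 V
I_R1 = V/R1 = 85.71/60 = 1.429 A

Final answer: 1.429 A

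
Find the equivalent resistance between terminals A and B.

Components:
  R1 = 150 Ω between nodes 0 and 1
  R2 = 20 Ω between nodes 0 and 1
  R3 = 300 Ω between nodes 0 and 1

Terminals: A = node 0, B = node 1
Reduce the network between node 0 (A) and node 1 (B) by series/parallel combination:
  Rp1 = R1 ‖ R2 ‖ R3 (parallel, all between nodes 0 and 1) = 1/(1/150 + 1/20 + 1/300) = 16.67 Ω
R_eq = 16.67 Ω

Final answer: 16.67 Ω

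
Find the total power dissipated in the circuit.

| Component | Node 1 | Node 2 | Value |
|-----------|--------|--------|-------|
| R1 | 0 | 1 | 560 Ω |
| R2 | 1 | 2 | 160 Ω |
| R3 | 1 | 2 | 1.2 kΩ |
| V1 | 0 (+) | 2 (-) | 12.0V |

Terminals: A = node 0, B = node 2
Nodal analysis, taking node 2 as the 0 V reference.
Source V1 fixes V_0 = 12 V.
KCL at each unknown node (sum of currents leaving = 0; resistances in Ω):
  Node 1: (V_1 - 12)/560 + (V_1 - 0)/160 + (V_1 - 0)/1200 = 0
Collecting terms: 0.008869 × V_1 = 0.02143  =>  V_1 = 2.416 V
Power in each resistor, P = (ΔV)²/R:
  P_R1 = (12 - 2.416)²/560 = 0.164 W
  P_R2 = (2.416 - 0)²/160 = 0.03648 W
  P_R3 = (2.416 - 0)²/1200 = 0.004865 W
P_total = P_R1 + P_R2 + P_R3 = 0.2054 W

Final answer: 0.2054 W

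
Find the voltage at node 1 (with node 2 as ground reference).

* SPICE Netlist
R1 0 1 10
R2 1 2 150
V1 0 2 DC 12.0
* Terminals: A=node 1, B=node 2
Nodal analysis, taking node 2 as the 0 V reference.
Source V1 fixes V_0 = 12 V.
KCL at each unknown node (sum of currents leaving = 0; resistances in Ω):
  Node 1: (V_1 - 12)/10 + (V_1 - 0)/150 = 0
Collecting terms: 0.1067 × V_1 = 1.2  =>  V_1 = 11.25 V
The requested potential is V_1 = 11.25 V.

Final answer: V_1 = 11.25 V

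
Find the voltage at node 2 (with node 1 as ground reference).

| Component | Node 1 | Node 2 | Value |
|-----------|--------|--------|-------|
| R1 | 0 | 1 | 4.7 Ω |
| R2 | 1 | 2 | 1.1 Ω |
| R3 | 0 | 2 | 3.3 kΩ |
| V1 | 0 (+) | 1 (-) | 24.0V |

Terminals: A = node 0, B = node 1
Nodal analysis, taking node 1 as the 0 V reference.
Source V1 fixes V_0 = 24 V.
KCL at each unknown node (sum of currents leaving = 0; resistances in Ω):
  Node 2: (V_2 - 0)/1.1 + (V_2 - 24)/3300 = 0
Collecting terms: 0.9094 × V_2 = 0.007273  =>  V_2 = 0.007997 V
The requested potential is V_2 = 0.007997 V.

Final answer: V_2 = 0.007997 V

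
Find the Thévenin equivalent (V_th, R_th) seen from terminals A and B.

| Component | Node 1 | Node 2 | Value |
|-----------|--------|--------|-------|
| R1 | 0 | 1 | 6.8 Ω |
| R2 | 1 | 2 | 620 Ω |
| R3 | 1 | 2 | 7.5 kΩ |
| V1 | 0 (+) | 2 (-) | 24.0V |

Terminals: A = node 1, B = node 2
Step 1 — V_th is the open-circuit voltage V_A - V_B (nothing connected across the terminals).
Nodal analysis, taking node 2 as the 0 V reference.
Source V1 fixes V_0 = 24 V.
KCL at each unknown node (sum of currents leaving = 0; resistances in Ω):
  Node 1: (V_1 - 24)/6.8 + (V_1 - 0)/620 + (V_1 - 0)/7500 = 0
Collecting terms: 0.1488 × V_1 = 3.529  =>  V_1 = 23.72 V
V_th = V_1 - V_2 = 23.72 - 0 = 23.72 V
Step 2 — R_th: zero the source — replace V1 by a short circuit (node 2 merges into node 0) — and find the resistance seen between A (node 1) and B (node 0).
Reduce the network between node 1 (A) and node 0 (B) by series/parallel combination:
  Rp1 = R1 ‖ R2 ‖ R3 (parallel, all between nodes 0 and 1) = 1/(1/6.8 + 1/620 + 1/7500) = 6.72 Ω
R_th = 6.72 Ω

Final answer: V_th = 23.72 V, R_th = 6.72 Ω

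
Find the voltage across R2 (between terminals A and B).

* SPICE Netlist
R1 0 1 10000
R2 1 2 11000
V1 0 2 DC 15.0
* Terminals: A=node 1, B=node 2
R1 and R2 are in series across V1 (node 0 → node 1 → node 2), and the output A–B is taken across R2, so this is a voltage divider.
Series current: I = V1/(R1 + R2) = 15/(10000 + 11000) = 15/21000 = 0.0007143 A
V_R2 = I × R2 = V1 × R2/(R1 + R2) = 15 × 11000/21000 = 7.857 V

Final answer: 7.857 V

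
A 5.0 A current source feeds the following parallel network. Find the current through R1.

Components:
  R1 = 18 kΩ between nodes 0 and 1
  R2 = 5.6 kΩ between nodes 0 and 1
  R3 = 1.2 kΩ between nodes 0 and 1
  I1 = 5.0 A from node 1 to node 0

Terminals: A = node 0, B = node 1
All resistors sit directly between nodes 0 and 1, so they are in parallel and share one voltage V; the full source current 5 A splits among them.
1/R_par = 1/18000 + 1/5600 + 1/1200 = 0.001067 S  =>  R_par = 936.8 Ω
V = I × R_par = 5 × 936.8 = 4684 V
I_R1 = V/R1 = 4684/18000 = 0.2602 A

Final answer: 0.2602 A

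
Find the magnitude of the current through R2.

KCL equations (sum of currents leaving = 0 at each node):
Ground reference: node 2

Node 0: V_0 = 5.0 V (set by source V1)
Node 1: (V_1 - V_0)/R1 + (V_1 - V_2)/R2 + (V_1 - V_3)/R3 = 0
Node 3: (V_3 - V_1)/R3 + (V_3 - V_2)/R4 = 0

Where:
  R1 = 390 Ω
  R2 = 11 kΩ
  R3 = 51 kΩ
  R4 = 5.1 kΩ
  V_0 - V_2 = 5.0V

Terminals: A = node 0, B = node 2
Nodal analysis, taking node 2 as the 0 V reference.
Source V1 fixes V_0 = 5 V.
KCL at each unknown node (sum of currents leaving = 0; resistances in Ω):
  Node 1: (V_1 - 5)/390 + (V_1 - 0)/11000 + (V_1 - V_3)/51000 = 0
  Node 3: (V_3 - V_1)/51000 + (V_3 - 0)/5100 = 0
Collecting terms (coefficients in siemens):
  0.002675·V_1 - 0.00001961·V_3 = 0.01282
  0.0002157·V_3 - 0.00001961·V_1 = 0
Determinant D = (0.002675)(0.0002157) - (-0.00001961)(-0.00001961) = 0.0000005765
V_1 = [(0.01282)(0.0002157) - (-0.00001961)(0)]/D = 4.797 V
V_3 = [(0.002675)(0) - (0.01282)(-0.00001961)]/D = 0.4361 V
I_R2 = (V_1 - V_2)/R2 = (4.797 - 0)/11000 = 0.0004361 A
|I_R2| = 0.0004361 A

Final answer: |I_R2| = 0.0004361 A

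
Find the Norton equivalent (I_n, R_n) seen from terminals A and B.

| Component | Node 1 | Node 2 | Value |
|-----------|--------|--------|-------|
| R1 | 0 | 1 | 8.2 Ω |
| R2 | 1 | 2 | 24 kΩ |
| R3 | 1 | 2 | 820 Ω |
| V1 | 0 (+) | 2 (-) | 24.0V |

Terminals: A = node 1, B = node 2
Find the Thévenin equivalent first; then I_n = V_th/R_th and R_n = R_th.
Step 1 — V_th is the open-circuit voltage V_A - V_B (nothing connected across the terminals).
Nodal analysis, taking node 2 as the 0 V reference.
Source V1 fixes V_0 = 24 V.
KCL at each unknown node (sum of currents leaving = 0; resistances in Ω):
  Node 1: (V_1 - 24)/8.2 + (V_1 - 0)/24000 + (V_1 - 0)/820 = 0
Collecting terms: 0.1232 × V_1 = 2.927  =>  V_1 = 23.75 V
V_th = V_1 - V_2 = 23.75 - 0 = 23.75 V
Step 2 — R_th: zero the source — replace V1 by a short circuit (node 2 merges into node 0) — and find the resistance seen between A (node 1) and B (node 0).
Reduce the network between node 1 (A) and node 0 (B) by series/parallel combination:
  Rp1 = R1 ‖ R2 ‖ R3 (parallel, all between nodes 0 and 1) = 1/(1/8.2 + 1/24000 + 1/820) = 8.116 Ω
R_th = 8.116 Ω
I_n = V_th/R_th = 23.75/8.116 = 2.927 A, and R_n = R_th = 8.116 Ω

Final answer: I_n = 2.927 A, R_n = 8.116 Ω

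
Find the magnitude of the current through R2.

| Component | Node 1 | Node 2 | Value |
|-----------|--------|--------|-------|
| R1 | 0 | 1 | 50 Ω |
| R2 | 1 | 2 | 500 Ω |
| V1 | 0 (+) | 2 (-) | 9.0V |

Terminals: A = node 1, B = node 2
Nodal analysis, taking node 2 as the 0 V reference.
Source V1 fixes V_0 = 9 V.
KCL at each unknown node (sum of currents leaving = 0; resistances in Ω):
  Node 1: (V_1 - 9)/50 + (V_1 - 0)/500 = 0
Collecting terms: 0.022 × V_1 = 0.18  =>  V_1 = 8.182 V
I_R2 = (V_1 - V_2)/R2 = (8.182 - 0)/500 = 0.01636 A
|I_R2| = 0.01636 A

Final answer: |I_R2| = 0.01636 A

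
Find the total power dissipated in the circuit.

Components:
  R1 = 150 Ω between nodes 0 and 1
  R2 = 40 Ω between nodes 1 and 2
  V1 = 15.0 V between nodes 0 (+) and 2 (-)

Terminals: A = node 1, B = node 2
Nodal analysis, taking node 2 as the 0 V reference.
Source V1 fixes V_0 = 15 V.
KCL at each unknown node (sum of currents leaving = 0; resistances in Ω):
  Node 1: (V_1 - 15)/150 + (V_1 - 0)/40 = 0
Collecting terms: 0.03167 × V_1 = 0.1  =>  V_1 = 3.158 V
Power in each resistor, P = (ΔV)²/R:
  P_R1 = (15 - 3.158)²/150 = 0.9349 W
  P_R2 = (3.158 - 0)²/40 = 0.2493 W
P_total = P_R1 + P_R2 = 1.184 W

Final answer: 1.184 W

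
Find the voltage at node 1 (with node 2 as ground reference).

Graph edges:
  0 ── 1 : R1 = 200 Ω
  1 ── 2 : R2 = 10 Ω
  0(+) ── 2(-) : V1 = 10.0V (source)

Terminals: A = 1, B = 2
Nodal analysis, taking node 2 as the 0 V reference.
Source V1 fixes V_0 = 10 V.
KCL at each unknown node (sum of currents leaving = 0; resistances in Ω):
  Node 1: (V_1 - 10)/200 + (V_1 - 0)/10 = 0
Collecting terms: 0.105 × V_1 = 0.05  =>  V_1 = 0.4762 V
The requested potential is V_1 = 0.4762 V.

Final answer: V_1 = 0.4762 V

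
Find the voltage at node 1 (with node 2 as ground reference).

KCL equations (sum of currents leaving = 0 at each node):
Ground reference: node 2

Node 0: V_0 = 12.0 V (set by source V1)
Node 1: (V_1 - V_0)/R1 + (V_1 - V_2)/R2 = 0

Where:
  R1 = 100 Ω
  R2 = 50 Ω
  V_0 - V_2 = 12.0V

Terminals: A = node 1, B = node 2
Nodal analysis, taking node 2 as the 0 V reference.
Source V1 fixes V_0 = 12 V.
KCL at each unknown node (sum of currents leaving = 0; resistances in Ω):
  Node 1: (V_1 - 12)/100 + (V_1 - 0)/50 = 0
Collecting terms: 0.03 × V_1 = 0.12  =>  V_1 = 4 V
The requested potential is V_1 = 4 V.

Final answer: V_1 = 4 V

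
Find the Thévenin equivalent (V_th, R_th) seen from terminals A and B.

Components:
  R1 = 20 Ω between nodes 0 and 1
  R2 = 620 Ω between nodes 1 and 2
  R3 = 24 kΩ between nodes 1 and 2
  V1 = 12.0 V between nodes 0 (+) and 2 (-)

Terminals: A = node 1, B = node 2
Step 1 — V_th is the open-circuit voltage V_A - V_B (nothing connected across the terminals).
Nodal analysis, taking node 2 as the 0 V reference.
Source V1 fixes V_0 = 12 V.
KCL at each unknown node (sum of currents leaving = 0; resistances in Ω):
  Node 1: (V_1 - 12)/20 + (V_1 - 0)/620 + (V_1 - 0)/24000 = 0
Collecting terms: 0.05165 × V_1 = 0.6  =>  V_1 = 11.62 V
V_th = V_1 - V_2 = 11.62 - 0 = 11.62 V
Step 2 — R_th: zero the source — replace V1 by a short circuit (node 2 merges into node 0) — and find the resistance seen between A (node 1) and B (node 0).
Reduce the network between node 1 (A) and node 0 (B) by series/parallel combination:
  Rp1 = R1 ‖ R2 ‖ R3 (parallel, all between nodes 0 and 1) = 1/(1/20 + 1/620 + 1/24000) = 19.36 Ω
R_th = 19.36 Ω

Final answer: V_th = 11.62 V, R_th = 19.36 Ω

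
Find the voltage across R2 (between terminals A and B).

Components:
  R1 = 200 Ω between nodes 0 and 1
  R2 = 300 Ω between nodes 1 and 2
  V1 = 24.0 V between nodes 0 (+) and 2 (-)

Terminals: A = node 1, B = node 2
R1 and R2 are in series across V1 (node 0 → node 1 → node 2), and the output A–B is taken across R2, so this is a voltage divider.
Series current: I = V1/(R1 + R2) = 24/(200 + 300) = 24/500 = 0.048 A
V_R2 = I × R2 = V1 × R2/(R1 + R2) = 24 × 300/500 = 14.4 V

Final answer: 14.4 V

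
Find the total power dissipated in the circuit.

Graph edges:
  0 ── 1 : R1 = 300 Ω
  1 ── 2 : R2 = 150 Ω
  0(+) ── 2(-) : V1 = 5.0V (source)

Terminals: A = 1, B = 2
Nodal analysis, taking node 2 as the 0 V reference.
Source V1 fixes V_0 = 5 V.
KCL at each unknown node (sum of currents leaving = 0; resistances in Ω):
  Node 1: (V_1 - 5)/300 + (V_1 - 0)/150 = 0
Collecting terms: 0.01 × V_1 = 0.01667  =>  V_1 = 1.667 V
Power in each resistor, P = (ΔV)²/R:
  P_R1 = (5 - 1.667)²/300 = 0.03704 W
  P_R2 = (1.667 - 0)²/150 = 0.01852 W
P_total = P_R1 + P_R2 = 0.05556 W

Final answer: 0.05556 W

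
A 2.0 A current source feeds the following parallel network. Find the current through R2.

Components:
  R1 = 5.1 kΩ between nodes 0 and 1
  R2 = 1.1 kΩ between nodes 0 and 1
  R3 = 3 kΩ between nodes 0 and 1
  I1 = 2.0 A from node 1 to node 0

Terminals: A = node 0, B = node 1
All resistors sit directly between nodes 0 and 1, so they are in parallel and share one voltage V; the full source current 2 A splits among them.
1/R_par = 1/5100 + 1/1100 + 1/3000 = 0.001439 S  =>  R_par = 695.2 Ω
V = I × R_par = 2 × 695.2 = 1390 V
I_R2 = V/R2 = 1390/1100 = 1.264 A

Final answer: 1.264 A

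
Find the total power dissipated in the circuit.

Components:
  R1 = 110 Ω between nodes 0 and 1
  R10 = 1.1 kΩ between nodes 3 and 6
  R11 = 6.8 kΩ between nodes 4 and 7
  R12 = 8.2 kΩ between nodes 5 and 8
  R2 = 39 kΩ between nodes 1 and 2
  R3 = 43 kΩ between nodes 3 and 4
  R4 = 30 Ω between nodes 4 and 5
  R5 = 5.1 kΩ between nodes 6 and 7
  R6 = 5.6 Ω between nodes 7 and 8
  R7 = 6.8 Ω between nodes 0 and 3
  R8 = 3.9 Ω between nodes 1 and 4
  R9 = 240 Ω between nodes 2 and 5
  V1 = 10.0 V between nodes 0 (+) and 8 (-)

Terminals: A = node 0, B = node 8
Nodal analysis, taking node 8 as the 0 V reference.
Source V1 fixes V_0 = 10 V.
KCL at each unknown node (sum of currents leaving = 0; resistances in Ω):
  Node 1: (V_1 - 10)/110 + (V_1 - V_2)/39000 + (V_1 - V_4)/3.9 = 0
  Node 2: (V_2 - V_1)/39000 + (V_2 - V_5)/240 = 0
  Node 3: (V_3 - V_4)/43000 + (V_3 - 10)/6.8 + (V_3 - V_6)/1100 = 0
  Node 4: (V_4 - V_3)/43000 + (V_4 - V_5)/30 + (V_4 - V_1)/3.9 + (V_4 - V_7)/6800 = 0
  Node 5: (V_5 - V_4)/30 + (V_5 - V_2)/240 + (V_5 - 0)/8200 = 0
  Node 6: (V_6 - V_7)/5100 + (V_6 - V_3)/1100 = 0
  Node 7: (V_7 - V_6)/5100 + (V_7 - 0)/5.6 + (V_7 - V_4)/6800 = 0
Collecting terms (coefficients in siemens):
  0.2655·V_1 - 0.00002564·V_2 - 0.2564·V_4 = 0.09091
  0.004192·V_2 - 0.00002564·V_1 - 0.004167·V_5 = 0
  0.148·V_3 - 0.00002326·V_4 - 0.0009091·V_6 = 1.471
  0.2899·V_4 - 0.2564·V_1 - 0.00002326·V_3 - 0.03333·V_5 - 0.0001471·V_7 = 0
  0.03762·V_5 - 0.004167·V_2 - 0.03333·V_4 = 0
  0.001105·V_6 - 0.0009091·V_3 - 0.0001961·V_7 = 0
  0.1789·V_7 - 0.0001471·V_4 - 0.0001961·V_6 = 0
Solving these 7 simultaneous equations (Gaussian elimination) gives:
  V_1 = 9.714 V, V_2 = 9.669 V, V_3 = 9.989 V, V_4 = 9.704 V
  V_5 = 9.669 V, V_6 = 8.22 V, V_7 = 0.01698 V
Power in each resistor, P = (ΔV)²/R:
  P_R1 = (10 - 9.714)²/110 = 0.0007419 W
  P_R2 = (9.714 - 9.669)²/39000 = 0.00000005235 W
  P_R3 = (9.989 - 9.704)²/43000 = 0.000001887 W
  P_R4 = (9.704 - 9.669)²/30 = 0.00004163 W
  P_R5 = (8.22 - 0.01698)²/5100 = 0.01319 W
  P_R6 = (0.01698 - 0)²/5.6 = 0.00005151 W
  P_R7 = (10 - 9.989)²/6.8 = 0.00001774 W
  P_R8 = (9.714 - 9.704)²/3.9 = 0.00002628 W
  P_R9 = (9.669 - 9.669)²/240 = 0.0000000003222 W
  P_R10 = (9.989 - 8.22)²/1100 = 0.002846 W
  P_R11 = (9.704 - 0.01698)²/6800 = 0.0138 W
  P_R12 = (9.669 - 0)²/8200 = 0.0114 W
P_total = P_R1 + P_R2 + P_R3 + P_R4 + P_R5 + P_R6 + P_R7 + P_R8 + P_R9 + P_R10 + P_R11 + P_R12 = 0.04212 W

Final answer: 0.04212 W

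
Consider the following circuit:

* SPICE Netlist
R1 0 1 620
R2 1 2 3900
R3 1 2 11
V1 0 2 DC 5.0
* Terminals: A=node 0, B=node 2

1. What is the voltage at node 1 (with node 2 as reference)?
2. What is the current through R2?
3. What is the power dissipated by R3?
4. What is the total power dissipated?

Nodal analysis, taking node 2 as the 0 V reference.
Source V1 fixes V_0 = 5 V.
KCL at each unknown node (sum of currents leaving = 0; resistances in Ω):
  Node 1: (V_1 - 5)/620 + (V_1 - 0)/3900 + (V_1 - 0)/11 = 0
Collecting terms: 0.09278 × V_1 = 0.008065  =>  V_1 = 0.08692 V
Part 1:
  Read off the nodal solution: V_1 = 0.08692 V
Part 2:
  I_R2 = (V_1 - V_2)/R2 = (0.08692 - 0)/3900 = 0.00002229 A
  Magnitude: I_R2 = 0.00002229 A
Part 3:
  I_R3 = (V_1 - V_2)/R3 = (0.08692 - 0)/11 = 0.007902 A
  P_R3 = I_R3² × R3 = (0.007902)² × 11 = 0.0006869 W
Part 4:
  Power in each resistor, P = (ΔV)²/R:
    P_R1 = (5 - 0.08692)²/620 = 0.03893 W
    P_R2 = (0.08692 - 0)²/3900 = 0.000001937 W
    P_R3 = (0.08692 - 0)²/11 = 0.0006869 W
  P_total = P_R1 + P_R2 + P_R3 = 0.03962 W

Final answers:
1. V_1 = 0.08692 V
2. I_R2 = 2.229e-05 A
3. P_R3 = 0.0006869 W
4. P_total = 0.03962 W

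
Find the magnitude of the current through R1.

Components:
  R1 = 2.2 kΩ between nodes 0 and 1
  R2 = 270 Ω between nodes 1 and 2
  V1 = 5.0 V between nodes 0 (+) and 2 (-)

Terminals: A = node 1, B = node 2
Nodal analysis, taking node 2 as the 0 V reference.
Source V1 fixes V_0 = 5 V.
KCL at each unknown node (sum of currents leaving = 0; resistances in Ω):
  Node 1: (V_1 - 5)/2200 + (V_1 - 0)/270 = 0
Collecting terms: 0.004158 × V_1 = 0.002273  =>  V_1 = 0.5466 V
I_R1 = (V_0 - V_1)/R1 = (5 - 0.5466)/2200 = 0.002024 A
|I_R1| = 0.002024 A

Final answer: |I_R1| = 0.002024 A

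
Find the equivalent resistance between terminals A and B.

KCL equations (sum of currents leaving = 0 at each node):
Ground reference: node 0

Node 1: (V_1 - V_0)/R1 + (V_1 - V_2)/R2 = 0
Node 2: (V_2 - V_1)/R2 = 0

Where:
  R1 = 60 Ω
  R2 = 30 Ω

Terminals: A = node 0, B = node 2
Reduce the network between node 0 (A) and node 2 (B) by series/parallel combination:
  Rs1 = R1 + R2 (series, joined only at node 1) = 60 + 30 = 90 Ω
R_eq = 90 Ω

Final answer: 90 Ω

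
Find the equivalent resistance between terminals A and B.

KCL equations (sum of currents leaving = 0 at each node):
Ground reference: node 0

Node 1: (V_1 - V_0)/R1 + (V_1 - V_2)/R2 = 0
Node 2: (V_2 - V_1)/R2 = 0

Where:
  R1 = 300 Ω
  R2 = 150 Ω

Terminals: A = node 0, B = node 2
Reduce the network between node 0 (A) and node 2 (B) by series/parallel combination:
  Rs1 = R1 + R2 (series, joined only at node 1) = 300 + 150 = 450 Ω
R_eq = 450 Ω

Final answer: 450 Ω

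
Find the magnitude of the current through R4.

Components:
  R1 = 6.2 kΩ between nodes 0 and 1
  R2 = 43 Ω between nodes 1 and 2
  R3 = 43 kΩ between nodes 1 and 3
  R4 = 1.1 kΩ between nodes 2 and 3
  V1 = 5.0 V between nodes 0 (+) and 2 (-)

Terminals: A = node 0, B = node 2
Nodal analysis, taking node 2 as the 0 V reference.
Source V1 fixes V_0 = 5 V.
KCL at each unknown node (sum of currents leaving = 0; resistances in Ω):
  Node 1: (V_1 - 5)/6200 + (V_1 - 0)/43 + (V_1 - V_3)/43000 = 0
  Node 3: (V_3 - V_1)/43000 + (V_3 - 0)/1100 = 0
Collecting terms (coefficients in siemens):
  0.02344·V_1 - 0.00002326·V_3 = 0.0008065
  0.0009323·V_3 - 0.00002326·V_1 = 0
Determinant D = (0.02344)(0.0009323) - (-0.00002326)(-0.00002326) = 0.00002185
V_1 = [(0.0008065)(0.0009323) - (-0.00002326)(0)]/D = 0.03441 V
V_3 = [(0.02344)(0) - (0.0008065)(-0.00002326)]/D = 0.0008582 V
I_R4 = (V_2 - V_3)/R4 = (0 - 0.0008582)/1100 = -0.0000007802 A
|I_R4| = 0.0000007802 A

Final answer: |I_R4| = 7.802e-07 A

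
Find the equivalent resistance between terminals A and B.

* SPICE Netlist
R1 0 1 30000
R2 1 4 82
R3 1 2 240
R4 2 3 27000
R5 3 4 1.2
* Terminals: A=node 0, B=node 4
Reduce the network between node 0 (A) and node 4 (B) by series/parallel combination:
  Rs1 = R3 + R4 (series, joined only at node 2) = 240 + 27000 = 27240 Ω
  Rs2 = R5 + Rs1 (series, joined only at node 3) = 1.2 + 27240 = 27240 Ω
  Rp1 = R2 ‖ Rs2 (parallel, both between nodes 1 and 4) = 1/(1/82 + 1/27240) = 81.75 Ω
  Rs3 = R1 + Rp1 (series, joined only at node 1) = 30000 + 81.75 = 30080 Ω
R_eq = 30.08 kΩ

Final answer: 30.08 kΩ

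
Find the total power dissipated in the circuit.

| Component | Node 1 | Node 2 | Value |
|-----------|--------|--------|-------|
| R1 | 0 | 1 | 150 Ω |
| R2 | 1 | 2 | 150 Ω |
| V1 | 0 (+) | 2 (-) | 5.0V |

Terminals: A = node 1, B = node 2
Nodal analysis, taking node 2 as the 0 V reference.
Source V1 fixes V_0 = 5 V.
KCL at each unknown node (sum of currents leaving = 0; resistances in Ω):
  Node 1: (V_1 - 5)/150 + (V_1 - 0)/150 = 0
Collecting terms: 0.01333 × V_1 = 0.03333  =>  V_1 = 2.5 V
Power in each resistor, P = (ΔV)²/R:
  P_R1 = (5 - 2.5)²/150 = 0.04167 W
  P_R2 = (2.5 - 0)²/150 = 0.04167 W
P_total = P_R1 + P_R2 = 0.08333 W

Final answer: 0.08333 W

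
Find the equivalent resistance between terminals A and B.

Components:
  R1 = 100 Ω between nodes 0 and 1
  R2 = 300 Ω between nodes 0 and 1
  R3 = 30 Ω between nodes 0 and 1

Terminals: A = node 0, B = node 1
Reduce the network between node 0 (A) and node 1 (B) by series/parallel combination:
  Rp1 = R1 ‖ R2 ‖ R3 (parallel, all between nodes 0 and 1) = 1/(1/100 + 1/300 + 1/30) = 21.43 Ω
R_eq = 21.43 Ω

Final answer: 21.43 Ω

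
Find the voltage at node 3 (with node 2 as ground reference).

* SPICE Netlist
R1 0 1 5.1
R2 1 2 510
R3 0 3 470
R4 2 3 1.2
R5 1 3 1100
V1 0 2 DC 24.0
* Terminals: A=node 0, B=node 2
Nodal analysis, taking node 2 as the 0 V reference.
Source V1 fixes V_0 = 24 V.
KCL at each unknown node (sum of currents leaving = 0; resistances in Ω):
  Node 1: (V_1 - 24)/5.1 + (V_1 - 0)/510 + (V_1 - V_3)/1100 = 0
  Node 3: (V_3 - 24)/470 + (V_3 - 0)/1.2 + (V_3 - V_1)/1100 = 0
Collecting terms (coefficients in siemens):
  0.1989·V_1 - 0.0009091·V_3 = 4.706
  0.8364·V_3 - 0.0009091·V_1 = 0.05106
Determinant D = (0.1989)(0.8364) - (-0.0009091)(-0.0009091) = 0.1664
V_1 = [(4.706)(0.8364) - (-0.0009091)(0.05106)]/D = 23.65 V
V_3 = [(0.1989)(0.05106) - (4.706)(-0.0009091)]/D = 0.08676 V
The requested potential is V_3 = 0.08676 V.

Final answer: V_3 = 0.08676 V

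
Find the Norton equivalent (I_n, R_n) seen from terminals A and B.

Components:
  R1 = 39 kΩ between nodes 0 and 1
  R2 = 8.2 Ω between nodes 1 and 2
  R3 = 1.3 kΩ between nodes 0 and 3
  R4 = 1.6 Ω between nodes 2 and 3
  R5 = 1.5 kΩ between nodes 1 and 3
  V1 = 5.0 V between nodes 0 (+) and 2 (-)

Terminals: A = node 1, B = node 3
Find the Thévenin equivalent first; then I_n = V_th/R_th and R_n = R_th.
Step 1 — V_th is the open-circuit voltage V_A - V_B (nothing connected across the terminals).
Nodal analysis, taking node 2 as the 0 V reference.
Source V1 fixes V_0 = 5 V.
KCL at each unknown node (sum of currents leaving = 0; resistances in Ω):
  Node 1: (V_1 - 5)/39000 + (V_1 - 0)/8.2 + (V_1 - V_3)/1500 = 0
  Node 3: (V_3 - 5)/1300 + (V_3 - 0)/1.6 + (V_3 - V_1)/1500 = 0
Collecting terms (coefficients in siemens):
  0.1226·V_1 - 0.0006667·V_3 = 0.0001282
  0.6264·V_3 - 0.0006667·V_1 = 0.003846
Determinant D = (0.1226)(0.6264) - (-0.0006667)(-0.0006667) = 0.07683
V_1 = [(0.0001282)(0.6264) - (-0.0006667)(0.003846)]/D = 0.001079 V
V_3 = [(0.1226)(0.003846) - (0.0001282)(-0.0006667)]/D = 0.006141 V
V_th = V_1 - V_3 = 0.001079 - 0.006141 = -0.005062 V
Step 2 — R_th: zero the source — replace V1 by a short circuit (node 2 merges into node 0) — and find the resistance seen between A (node 1) and B (node 3).
Reduce the network between node 1 (A) and node 3 (B) by series/parallel combination:
  Rp1 = R1 ‖ R2 (parallel, both between nodes 0 and 1) = 1/(1/39000 + 1/8.2) = 8.198 Ω
  Rp2 = R3 ‖ R4 (parallel, both between nodes 0 and 3) = 1/(1/1300 + 1/1.6) = 1.598 Ω
  Rs1 = Rp1 + Rp2 (series, joined only at node 0) = 8.198 + 1.598 = 9.796 Ω
  Rp3 = R5 ‖ Rs1 (parallel, both between nodes 1 and 3) = 1/(1/1500 + 1/9.796) = 9.733 Ω
R_th = 9.733 Ω
I_n = V_th/R_th = -0.005062/9.733 = -0.0005201 A, and R_n = R_th = 9.733 Ω

Final answer: I_n = -0.0005201 A, R_n = 9.733 Ω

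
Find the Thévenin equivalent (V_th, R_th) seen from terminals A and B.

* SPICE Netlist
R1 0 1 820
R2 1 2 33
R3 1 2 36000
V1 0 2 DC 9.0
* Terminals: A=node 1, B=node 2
Step 1 — V_th is the open-circuit voltage V_A - V_B (nothing connected across the terminals).
Nodal analysis, taking node 2 as the 0 V reference.
Source V1 fixes V_0 = 9 V.
KCL at each unknown node (sum of currents leaving = 0; resistances in Ω):
  Node 1: (V_1 - 9)/820 + (V_1 - 0)/33 + (V_1 - 0)/36000 = 0
Collecting terms: 0.03155 × V_1 = 0.01098  =>  V_1 = 0.3479 V
V_th = V_1 - V_2 = 0.3479 - 0 = 0.3479 V
Step 2 — R_th: zero the source — replace V1 by a short circuit (node 2 merges into node 0) — and find the resistance seen between A (node 1) and B (node 0).
Reduce the network between node 1 (A) and node 0 (B) by series/parallel combination:
  Rp1 = R1 ‖ R2 ‖ R3 (parallel, all between nodes 0 and 1) = 1/(1/820 + 1/33 + 1/36000) = 31.7 Ω
R_th = 31.7 Ω

Final answer: V_th = 0.3479 V, R_th = 31.7 Ω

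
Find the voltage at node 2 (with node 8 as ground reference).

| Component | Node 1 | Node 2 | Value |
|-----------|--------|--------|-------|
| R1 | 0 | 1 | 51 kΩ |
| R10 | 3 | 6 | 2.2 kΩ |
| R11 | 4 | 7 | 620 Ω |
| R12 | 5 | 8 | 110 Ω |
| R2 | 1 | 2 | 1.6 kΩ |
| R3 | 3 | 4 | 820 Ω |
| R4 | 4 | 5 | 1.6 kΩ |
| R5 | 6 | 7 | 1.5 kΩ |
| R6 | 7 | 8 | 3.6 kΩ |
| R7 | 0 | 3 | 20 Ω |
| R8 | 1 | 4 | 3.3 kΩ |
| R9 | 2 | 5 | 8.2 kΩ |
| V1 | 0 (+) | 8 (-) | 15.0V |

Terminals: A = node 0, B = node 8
Nodal analysis, taking node 8 as the 0 V reference.
Source V1 fixes V_0 = 15 V.
KCL at each unknown node (sum of currents leaving = 0; resistances in Ω):
  Node 1: (V_1 - 15)/51000 + (V_1 - V_2)/1600 + (V_1 - V_4)/3300 = 0
  Node 2: (V_2 - V_1)/1600 + (V_2 - V_5)/8200 = 0
  Node 3: (V_3 - V_4)/820 + (V_3 - 15)/20 + (V_3 - V_6)/2200 = 0
  Node 4: (V_4 - V_3)/820 + (V_4 - V_5)/1600 + (V_4 - V_1)/3300 + (V_4 - V_7)/620 = 0
  Node 5: (V_5 - V_4)/1600 + (V_5 - V_2)/8200 + (V_5 - 0)/110 = 0
  Node 6: (V_6 - V_7)/1500 + (V_6 - V_3)/2200 = 0
  Node 7: (V_7 - V_6)/1500 + (V_7 - 0)/3600 + (V_7 - V_4)/620 = 0
Collecting terms (coefficients in siemens):
  0.0009476·V_1 - 0.000625·V_2 - 0.000303·V_4 = 0.0002941
  0.000747·V_2 - 0.000625·V_1 - 0.000122·V_5 = 0
  0.05167·V_3 - 0.00122·V_4 - 0.0004545·V_6 = 0.75
  0.00376·V_4 - 0.000303·V_1 - 0.00122·V_3 - 0.000625·V_5 - 0.001613·V_7 = 0
  0.009838·V_5 - 0.000122·V_2 - 0.000625·V_4 = 0
  0.001121·V_6 - 0.0004545·V_3 - 0.0006667·V_7 = 0
  0.002557·V_7 - 0.001613·V_4 - 0.0006667·V_6 = 0
Solving these 7 simultaneous equations (Gaussian elimination) gives:
  V_1 = 7.487 V, V_2 = 6.374 V, V_3 = 14.83 V, V_4 = 9.297 V
  V_5 = 0.6696 V, V_6 = 11.24 V, V_7 = 8.794 V
The requested potential is V_2 = 6.374 V.

Final answer: V_2 = 6.374 V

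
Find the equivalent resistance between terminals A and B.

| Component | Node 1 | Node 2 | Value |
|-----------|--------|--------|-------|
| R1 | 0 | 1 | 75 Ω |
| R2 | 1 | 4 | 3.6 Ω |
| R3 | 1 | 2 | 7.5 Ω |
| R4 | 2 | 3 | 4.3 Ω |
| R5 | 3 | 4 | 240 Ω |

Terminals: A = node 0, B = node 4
Reduce the network between node 0 (A) and node 4 (B) by series/parallel combination:
  Rs1 = R3 + R4 (series, joined only at node 2) = 7.5 + 4.3 = 11.8 Ω
  Rs2 = R5 + Rs1 (series, joined only at node 3) = 240 + 11.8 = 251.8 Ω
  Rp1 = R2 ‖ Rs2 (parallel, both between nodes 1 and 4) = 1/(1/3.6 + 1/251.8) = 3.549 Ω
  Rs3 = R1 + Rp1 (series, joined only at node 1) = 75 + 3.549 = 78.55 Ω
R_eq = 78.55 Ω

Final answer: 78.55 Ω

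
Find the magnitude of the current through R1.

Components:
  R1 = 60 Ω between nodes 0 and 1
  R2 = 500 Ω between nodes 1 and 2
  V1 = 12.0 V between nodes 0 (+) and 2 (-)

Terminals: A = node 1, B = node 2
Nodal analysis, taking node 2 as the 0 V reference.
Source V1 fixes V_0 = 12 V.
KCL at each unknown node (sum of currents leaving = 0; resistances in Ω):
  Node 1: (V_1 - 12)/60 + (V_1 - 0)/500 = 0
Collecting terms: 0.01867 × V_1 = 0.2  =>  V_1 = 10.71 V
I_R1 = (V_0 - V_1)/R1 = (12 - 10.71)/60 = 0.02143 A
|I_R1| = 0.02143 A

Final answer: |I_R1| = 0.02143 A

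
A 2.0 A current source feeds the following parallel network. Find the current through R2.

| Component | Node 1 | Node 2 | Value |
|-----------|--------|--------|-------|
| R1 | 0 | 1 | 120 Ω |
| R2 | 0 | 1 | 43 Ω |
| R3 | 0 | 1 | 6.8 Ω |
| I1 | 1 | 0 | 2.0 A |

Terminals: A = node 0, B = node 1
All resistors sit directly between nodes 0 and 1, so they are in parallel and share one voltage V; the full source current 2 A splits among them.
1/R_par = 1/120 + 1/43 + 1/6.8 = 0.1786 S  =>  R_par = 5.598 Ω
V = I × R_par = 2 × 5.598 = 11.2 V
I_R2 = V/R2 = 11.2/43 = 0.2604 A

Final answer: 0.2604 A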